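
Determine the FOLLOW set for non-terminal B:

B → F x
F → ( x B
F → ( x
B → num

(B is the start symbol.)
{ $, 'x' }

B is the start symbol, so $ ∈ FOLLOW(B).
In F → ( x B: B is at the end, add FOLLOW(F)

The FOLLOW sets referred to above (computed the same way, to a fixed point):
  FOLLOW(F) = { 'x' }

Taking the union: FOLLOW(B) = { $, 'x' }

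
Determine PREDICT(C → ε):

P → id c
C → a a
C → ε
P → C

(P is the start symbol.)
{ $ }

PREDICT(C → ε) = (FIRST(RHS) \ {ε}) ∪ (FOLLOW(C) if ε ∈ FIRST(RHS), i.e. RHS ⇒* ε)
The right-hand side is ε (FIRST(ε) = { ε }), so the predict set is FOLLOW(C) = { $ }
PREDICT(C → ε) = { $ }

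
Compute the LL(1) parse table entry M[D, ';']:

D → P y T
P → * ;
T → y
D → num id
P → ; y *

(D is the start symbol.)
D → P y T

To find M[D, ';'], we find productions for D where ';' is in the predict set (PREDICT(N → α) = (FIRST(α) \ {ε}) ∪ (FOLLOW(N) if α ⇒* ε)).

Relevant sets:
  FIRST(P) = { '*', ';' }

D → P y T: PREDICT = { '*', ';' }
  ';' is in predict set, so this production goes in M[D, ';']
D → num id: PREDICT = { 'num' }

M[D, ';'] = D → P y T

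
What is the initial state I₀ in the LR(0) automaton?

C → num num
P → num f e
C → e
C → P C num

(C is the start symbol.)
{ [C → . P C num], [C → . e], [C → . num num], [C' → . C], [P → . num f e] }

First, augment the grammar with C' → C
I₀ = CLOSURE({ [C' → . C] }):
  [C' → . C] has the dot before C: add [C → . num num], [C → . e], [C → . P C num]
  [C → . P C num] has the dot before P: add [P → . num f e]
No further items can be added.

I₀ = { [C → . P C num], [C → . e], [C → . num num], [C' → . C], [P → . num f e] }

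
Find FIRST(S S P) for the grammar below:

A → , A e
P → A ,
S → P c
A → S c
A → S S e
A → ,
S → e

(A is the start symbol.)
{ ',', 'e' }

FIRST sets of the non-terminals involved (from the grammar, by fixed-point iteration):
  FIRST(S) = { ',', 'e' }

To compute FIRST(S S P), process the symbols left to right:
Symbol S is a non-terminal. Add FIRST(S) \ {ε} = { ',', 'e' }
S is not nullable (ε ∉ FIRST(S)), so stop here.
FIRST(S S P) = { ',', 'e' }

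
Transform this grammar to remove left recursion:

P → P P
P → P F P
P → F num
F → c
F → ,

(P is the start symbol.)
P is directly left-recursive. The standard transformation for
  A → A α₁ | ... | A α_m | β₁ | ... | β_n
is
  A  → β₁ A' | ... | β_n A'
  A' → α₁ A' | ... | α_m A' | ε

P → F num becomes P → F num P'
P → P P becomes P' → P P'
P → P F P becomes P' → F P P'
Add P' → ε

Productions for other non-terminals are unchanged:
  F → c
  F → ,

Resulting grammar:
P → F num P'
P' → P P'
P' → F P P'
P' → ε
F → c
F → ,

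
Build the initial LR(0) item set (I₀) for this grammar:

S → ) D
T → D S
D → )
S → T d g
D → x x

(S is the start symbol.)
First, augment the grammar with S' → S
I₀ = CLOSURE({ [S' → . S] }):
  [S' → . S] has the dot before S: add [S → . ) D], [S → . T d g]
  [S → . T d g] has the dot before T: add [T → . D S]
  [T → . D S] has the dot before D: add [D → . )], [D → . x x]
No further items can be added.

I₀ = { [D → . )], [D → . x x], [S → . ) D], [S → . T d g], [S' → . S], [T → . D S] }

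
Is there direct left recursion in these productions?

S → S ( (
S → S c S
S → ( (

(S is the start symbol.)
Direct left recursion occurs when N → N α for some non-terminal N (the right-hand side begins with the left-hand side itself).

S → S ( (: LEFT RECURSIVE (starts with S)
S → S c S: LEFT RECURSIVE (starts with S)
S → ( (: starts with '('

The grammar has direct left recursion on: S.

Answer: Yes, S is left-recursive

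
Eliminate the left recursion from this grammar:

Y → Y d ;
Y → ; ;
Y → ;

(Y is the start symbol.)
Y is directly left-recursive. The standard transformation for
  A → A α₁ | ... | A α_m | β₁ | ... | β_n
is
  A  → β₁ A' | ... | β_n A'
  A' → α₁ A' | ... | α_m A' | ε

Y → ; ; becomes Y → ; ; Y'
Y → ; becomes Y → ; Y'
Y → Y d ; becomes Y' → d ; Y'
Add Y' → ε

Resulting grammar:
Y → ; ; Y'
Y → ; Y'
Y' → d ; Y'
Y' → ε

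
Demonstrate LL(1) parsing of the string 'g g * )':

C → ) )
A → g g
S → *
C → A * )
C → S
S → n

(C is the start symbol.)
Stack is shown with the top on the left.

Stack      Input      Action
----------------------------
C $        g g * ) $  output C → A * )
A * ) $    g g * ) $  output A → g g
g g * ) $  g g * ) $  match 'g'
g * ) $    g * ) $    match 'g'
* ) $      * ) $      match '*'
) $        ) $        match ')'
$          $          accept

The string is accepted.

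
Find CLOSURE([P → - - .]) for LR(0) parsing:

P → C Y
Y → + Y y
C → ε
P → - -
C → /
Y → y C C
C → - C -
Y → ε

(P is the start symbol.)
{ [P → - - .] }

Start with: [P → - - .]
The dot is at the end, so nothing is added.

CLOSURE = { [P → - - .] }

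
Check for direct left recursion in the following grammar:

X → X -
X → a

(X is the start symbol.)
Yes, X is left-recursive

X → X -: LEFT RECURSIVE (starts with X)
X → a: starts with a

The grammar has direct left recursion on: X.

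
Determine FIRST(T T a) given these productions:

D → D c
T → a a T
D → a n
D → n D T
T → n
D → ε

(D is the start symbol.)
FIRST sets of the non-terminals involved (from the grammar, by fixed-point iteration):
  FIRST(T) = { 'a', 'n' }

To compute FIRST(T T a), process the symbols left to right:
Symbol T is a non-terminal. Add FIRST(T) \ {ε} = { 'a', 'n' }
T is not nullable (ε ∉ FIRST(T)), so stop here.
FIRST(T T a) = { 'a', 'n' }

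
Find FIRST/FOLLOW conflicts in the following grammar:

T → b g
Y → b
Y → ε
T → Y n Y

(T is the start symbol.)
No FIRST/FOLLOW conflicts.

Nullable non-terminals: Y.

Y: nullable alternative(s) Y → ε; FOLLOW(Y) = { $, 'n' }
  Y → b: FIRST \ {ε} = { 'b' } — disjoint from FOLLOW(Y)
  Y → ε: FIRST \ {ε} = { } — this is the only nullable alternative, skip

T has no nullable alternative, so no FIRST/FOLLOW check is needed there.

No FIRST/FOLLOW conflicts found.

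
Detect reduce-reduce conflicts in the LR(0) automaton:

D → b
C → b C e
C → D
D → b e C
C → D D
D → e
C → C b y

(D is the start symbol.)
A reduce-reduce conflict occurs when an LR(0) state has two complete items [A → α .] and [B → β .] — both call for a reduction, and with no lookahead the parser cannot choose between them.

Augment with D' → D and build the canonical LR(0) collection (I0 = CLOSURE({[D' → . D]}), then GOTO on every symbol after a dot until no new states appear). It has 14 states:
  I0: { [D → . b e C], [D → . b], [D → . e], [D' → . D] }  — shift
  I1: { [D' → D .] }  — accept
  I2: { [D → b . e C], [D → b .] }  — shift, reduce
  I3: { [D → e .] }  — reduce
  I4: { [C → . C b y], [C → . D D], [C → . D], [C → . b C e], [D → . b e C], [D → . b], [D → . e], [D → b e . C] }  — shift
  I5: { [C → C . b y], [D → b e C .] }  — shift, reduce
  I6: { [C → D . D], [C → D .], [D → . b e C], [D → . b], [D → . e] }  — shift, reduce
  I7: { [C → . C b y], [C → . D D], [C → . D], [C → . b C e], [C → b . C e], [D → . b e C], [D → . b], [D → . e], [D → b . e C], [D → b .] }  — shift, reduce
  I8: { [C → C . b y], [C → b C . e] }  — shift
  I9: { [C → . C b y], [C → . D D], [C → . D], [C → . b C e], [D → . b e C], [D → . b], [D → . e], [D → b e . C], [D → e .] }  — shift, reduce
  I10: { [C → C b . y] }  — shift
  I11: { [C → b C e .] }  — reduce
  I12: { [C → C b y .] }  — reduce
  I13: { [C → D D .] }  — reduce

No state contains more than one complete item.

Answer: No reduce-reduce conflicts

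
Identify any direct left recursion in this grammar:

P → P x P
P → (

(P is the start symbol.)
Yes, P is left-recursive

Direct left recursion occurs when N → N α for some non-terminal N (the right-hand side begins with the left-hand side itself).

P → P x P: LEFT RECURSIVE (starts with P)
P → (: starts with '('

The grammar has direct left recursion on: P.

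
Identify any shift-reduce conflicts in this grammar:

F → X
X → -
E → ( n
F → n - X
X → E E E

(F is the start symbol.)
No shift-reduce conflicts

A shift-reduce conflict occurs when an LR(0) state has both:
  - a complete (reduce) item [A → α .] (dot at the end), and
  - a shift item [B → β . c γ] (dot before a terminal).

Augment with F' → F and build the canonical LR(0) collection (I0 = CLOSURE({[F' → . F]}), then GOTO on every symbol after a dot until no new states appear). It has 12 states:
  I0: { [E → . ( n], [F → . X], [F → . n - X], [F' → . F], [X → . -], [X → . E E E] }  — shift
  I1: { [E → ( . n] }  — shift
  I2: { [X → - .] }  — reduce
  I3: { [E → . ( n], [X → E . E E] }  — shift
  I4: { [F' → F .] }  — accept
  I5: { [F → X .] }  — reduce
  I6: { [F → n . - X] }  — shift
  I7: { [E → . ( n], [F → n - . X], [X → . -], [X → . E E E] }  — shift
  I8: { [F → n - X .] }  — reduce
  I9: { [E → . ( n], [X → E E . E] }  — shift
  I10: { [X → E E E .] }  — reduce
  I11: { [E → ( n .] }  — reduce

No state contains both a complete item and a shift item.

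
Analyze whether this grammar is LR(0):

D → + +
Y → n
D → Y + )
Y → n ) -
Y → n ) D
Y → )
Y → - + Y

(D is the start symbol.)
A grammar is LR(0) if no state in the canonical LR(0) collection has:
  - both a shift item (dot before a terminal) and a complete item (shift-reduce conflict), or
  - two or more complete items (reduce-reduce conflict; the accept item [D' → D .] counts as a complete item here).

Augment with D' → D and build the canonical LR(0) collection (I0 = CLOSURE({[D' → . D]}), then GOTO on every symbol after a dot until no new states appear). It has 15 states:
  I0: { [D → . + +], [D → . Y + )], [D' → . D], [Y → . )], [Y → . - + Y], [Y → . n ) -], [Y → . n ) D], [Y → . n] }  — shift
  I1: { [Y → ) .] }  — reduce
  I2: { [D → + . +] }  — shift
  I3: { [Y → - . + Y] }  — shift
  I4: { [D' → D .] }  — accept
  I5: { [D → Y . + )] }  — shift
  I6: { [Y → n . ) -], [Y → n . ) D], [Y → n .] }  — shift, reduce
  I7: { [D → . + +], [D → . Y + )], [Y → . )], [Y → . - + Y], [Y → . n ) -], [Y → . n ) D], [Y → . n], [Y → n ) . -], [Y → n ) . D] }  — shift
  I8: { [Y → - . + Y], [Y → n ) - .] }  — shift, reduce
  I9: { [Y → n ) D .] }  — reduce
  I10: { [Y → - + . Y], [Y → . )], [Y → . - + Y], [Y → . n ) -], [Y → . n ) D], [Y → . n] }  — shift
  I11: { [Y → - + Y .] }  — reduce
  I12: { [D → Y + . )] }  — shift
  I13: { [D → Y + ) .] }  — reduce
  I14: { [D → + + .] }  — reduce

Conflict in state I6:
  Shift-reduce conflict between [Y → n .] and [Y → n . ) -]
So the grammar is NOT LR(0).

Answer: No. Shift-reduce conflict between [Y → n .] and [Y → n . ) -]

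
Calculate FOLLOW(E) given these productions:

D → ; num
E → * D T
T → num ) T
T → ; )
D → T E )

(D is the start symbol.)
To compute FOLLOW(E), find every occurrence of E on a right-hand side N → α E β: add FIRST(β) \ {ε}, and if β is empty or nullable also add FOLLOW(N). Iterate to a fixed point.

In D → T E ): E is followed by ')', add FIRST(')') \ {ε} = { ')' }

Taking the union: FOLLOW(E) = { ')' }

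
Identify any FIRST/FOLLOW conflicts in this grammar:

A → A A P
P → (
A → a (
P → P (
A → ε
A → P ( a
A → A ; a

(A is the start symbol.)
Nullable non-terminals: A.
FIRST sets used below: FIRST(A) = { '(', ';', 'a', ε }, FIRST(P) = { '(' }

A: nullable alternative(s) A → ε; FOLLOW(A) = { $, '(', ';', 'a' }
  A → A A P: FIRST \ {ε} = { '(', ';', 'a' } — overlaps FOLLOW(A) on { '(', ';', 'a' }: CONFLICT
  A → a (: FIRST \ {ε} = { 'a' } — overlaps FOLLOW(A) on { 'a' }: CONFLICT
  A → ε: FIRST \ {ε} = { } — this is the only nullable alternative, skip
  A → P ( a: FIRST \ {ε} = { '(' } — overlaps FOLLOW(A) on { '(' }: CONFLICT
  A → A ; a: FIRST \ {ε} = { '(', ';', 'a' } — overlaps FOLLOW(A) on { '(', ';', 'a' }: CONFLICT

P has no nullable alternative, so no FIRST/FOLLOW check is needed there.

So the grammar has 4 FIRST/FOLLOW conflicts (marked CONFLICT above).

Answer: Yes. A → A A P with FOLLOW(A) on { '(', ';', 'a' }; A → a '(' with FOLLOW(A) on { 'a' }; A → P '(' a with FOLLOW(A) on { '(' }; A → A ';' a with FOLLOW(A) on { '(', ';', 'a' }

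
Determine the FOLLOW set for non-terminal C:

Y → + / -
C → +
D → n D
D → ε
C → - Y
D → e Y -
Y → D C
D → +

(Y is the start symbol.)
{ $, '-' }

To compute FOLLOW(C), find every occurrence of C on a right-hand side N → α C β: add FIRST(β) \ {ε}, and if β is empty or nullable also add FOLLOW(N). Iterate to a fixed point.

In Y → D C: C is at the end, add FOLLOW(Y)

The FOLLOW sets referred to above (computed the same way, to a fixed point):
  FOLLOW(Y) = { $, '-' }

Taking the union: FOLLOW(C) = { $, '-' }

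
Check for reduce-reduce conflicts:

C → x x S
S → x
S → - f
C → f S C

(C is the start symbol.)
Augment with C' → C and build the canonical LR(0) collection (I0 = CLOSURE({[C' → . C]}), then GOTO on every symbol after a dot until no new states appear). It has 11 states:
  I0: { [C → . f S C], [C → . x x S], [C' → . C] }  — shift
  I1: { [C' → C .] }  — accept
  I2: { [C → f . S C], [S → . - f], [S → . x] }  — shift
  I3: { [C → x . x S] }  — shift
  I4: { [C → x x . S], [S → . - f], [S → . x] }  — shift
  I5: { [S → - . f] }  — shift
  I6: { [C → x x S .] }  — reduce
  I7: { [S → x .] }  — reduce
  I8: { [S → - f .] }  — reduce
  I9: { [C → . f S C], [C → . x x S], [C → f S . C] }  — shift
  I10: { [C → f S C .] }  — reduce

No state contains more than one complete item.

Answer: No reduce-reduce conflicts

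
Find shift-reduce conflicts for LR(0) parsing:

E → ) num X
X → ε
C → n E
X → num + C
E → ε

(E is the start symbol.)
A shift-reduce conflict occurs when an LR(0) state has both:
  - a complete (reduce) item [A → α .] (dot at the end), and
  - a shift item [B → β . c γ] (dot before a terminal).

Augment with E' → E and build the canonical LR(0) collection (I0 = CLOSURE({[E' → . E]}), then GOTO on every symbol after a dot until no new states appear). It has 10 states:
  I0: { [E → . ) num X], [E → .], [E' → . E] }  — shift, reduce
  I1: { [E → ) . num X] }  — shift
  I2: { [E' → E .] }  — accept
  I3: { [E → ) num . X], [X → . num + C], [X → .] }  — shift, reduce
  I4: { [E → ) num X .] }  — reduce
  I5: { [X → num . + C] }  — shift
  I6: { [C → . n E], [X → num + . C] }  — shift
  I7: { [X → num + C .] }  — reduce
  I8: { [C → n . E], [E → . ) num X], [E → .] }  — shift, reduce
  I9: { [C → n E .] }  — reduce

I0 contains reduce item [E → .] and shift item [E → . ) num X] — shift-reduce conflict.
I3 contains reduce item [X → .] and shift item [X → . num + C] — shift-reduce conflict.
I8 contains reduce item [E → .] and shift item [E → . ) num X] — shift-reduce conflict.

Answer: Yes — I0: [E → .] vs [E → . ) num X]; I3: [X → .] vs [X → . num + C]; I8: [E → .] vs [E → . ) num X]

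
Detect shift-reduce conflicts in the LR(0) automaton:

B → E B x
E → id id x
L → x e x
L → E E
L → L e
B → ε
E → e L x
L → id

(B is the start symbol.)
A shift-reduce conflict occurs when an LR(0) state has both:
  - a complete (reduce) item [A → α .] (dot at the end), and
  - a shift item [B → β . c γ] (dot before a terminal).

Augment with B' → B and build the canonical LR(0) collection (I0 = CLOSURE({[B' → . B]}), then GOTO on every symbol after a dot until no new states appear). It has 18 states:
  I0: { [B → . E B x], [B → .], [B' → . B], [E → . e L x], [E → . id id x] }  — shift, reduce
  I1: { [B' → B .] }  — accept
  I2: { [B → . E B x], [B → .], [B → E . B x], [E → . e L x], [E → . id id x] }  — shift, reduce
  I3: { [E → . e L x], [E → . id id x], [E → e . L x], [L → . E E], [L → . L e], [L → . id], [L → . x e x] }  — shift
  I4: { [E → id . id x] }  — shift
  I5: { [E → id id . x] }  — shift
  I6: { [E → id id x .] }  — reduce
  I7: { [E → . e L x], [E → . id id x], [L → E . E] }  — shift
  I8: { [E → e L . x], [L → L . e] }  — shift
  I9: { [E → id . id x], [L → id .] }  — shift, reduce
  I10: { [L → x . e x] }  — shift
  I11: { [L → x e . x] }  — shift
  I12: { [L → x e x .] }  — reduce
  I13: { [L → L e .] }  — reduce
  I14: { [E → e L x .] }  — reduce
  I15: { [L → E E .] }  — reduce
  I16: { [B → E B . x] }  — shift
  I17: { [B → E B x .] }  — reduce

I0 contains reduce item [B → .] and shift items [E → . e L x], [E → . id id x] — shift-reduce conflict.
I2 contains reduce item [B → .] and shift items [E → . e L x], [E → . id id x] — shift-reduce conflict.
I9 contains reduce item [L → id .] and shift item [E → id . id x] — shift-reduce conflict.

Answer: Yes — I0: [B → .] vs [E → . e L x]; I2: [B → .] vs [E → . e L x]; I9: [L → id .] vs [E → id . id x]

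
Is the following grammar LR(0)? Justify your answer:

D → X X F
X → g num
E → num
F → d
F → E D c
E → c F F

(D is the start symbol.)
A grammar is LR(0) if no state in the canonical LR(0) collection has:
  - both a shift item (dot before a terminal) and a complete item (shift-reduce conflict), or
  - two or more complete items (reduce-reduce conflict; the accept item [D' → D .] counts as a complete item here).

Augment with D' → D and build the canonical LR(0) collection (I0 = CLOSURE({[D' → . D]}), then GOTO on every symbol after a dot until no new states appear). It has 15 states:
  I0: { [D → . X X F], [D' → . D], [X → . g num] }  — shift
  I1: { [D' → D .] }  — accept
  I2: { [D → X . X F], [X → . g num] }  — shift
  I3: { [X → g . num] }  — shift
  I4: { [X → g num .] }  — reduce
  I5: { [D → X X . F], [E → . c F F], [E → . num], [F → . E D c], [F → . d] }  — shift
  I6: { [D → . X X F], [F → E . D c], [X → . g num] }  — shift
  I7: { [D → X X F .] }  — reduce
  I8: { [E → . c F F], [E → . num], [E → c . F F], [F → . E D c], [F → . d] }  — shift
  I9: { [F → d .] }  — reduce
  I10: { [E → num .] }  — reduce
  I11: { [E → . c F F], [E → . num], [E → c F . F], [F → . E D c], [F → . d] }  — shift
  I12: { [E → c F F .] }  — reduce
  I13: { [F → E D . c] }  — shift
  I14: { [F → E D c .] }  — reduce

Every state is either a pure shift/goto state or contains exactly one complete item and nothing to shift — no conflicts. The grammar is LR(0).

Answer: Yes, the grammar is LR(0)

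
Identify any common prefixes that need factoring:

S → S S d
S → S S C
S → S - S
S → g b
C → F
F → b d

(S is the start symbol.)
Yes, S has productions with common prefix 'S'

Left-factoring is needed when two productions for the same non-terminal
share a common prefix on the right-hand side.

Productions for S:
  S → S S d
  S → S S C
  S → S - S
  S → g b

Found common prefix 'S' in productions for S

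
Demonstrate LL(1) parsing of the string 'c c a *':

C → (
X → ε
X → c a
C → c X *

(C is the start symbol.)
LL(1) parsing maintains a stack (initially the start symbol over $) and the input. At each step: if the stack top is a terminal, match it against the current input token; if it is a non-terminal N, replace it with the RHS of M[N, lookahead] (the unique production whose predict set contains the lookahead).

Stack is shown with the top on the left.

Stack    Input      Action
--------------------------
C $      c c a * $  output C → c X *
c X * $  c c a * $  match 'c'
X * $    c a * $    output X → c a
c a * $  c a * $    match 'c'
a * $    a * $      match 'a'
* $      * $        match '*'
$        $          accept

The string is accepted.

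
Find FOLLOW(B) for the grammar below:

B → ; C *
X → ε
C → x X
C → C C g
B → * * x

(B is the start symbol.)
B is the start symbol, so $ ∈ FOLLOW(B).
B does not occur on any right-hand side.

Taking the union: FOLLOW(B) = { $ }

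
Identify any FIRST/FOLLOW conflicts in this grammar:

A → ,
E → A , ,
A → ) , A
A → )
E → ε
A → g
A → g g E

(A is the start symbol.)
Nullable non-terminals: E.
FIRST sets used below: FIRST(A) = { ')', ',', 'g' }

E: nullable alternative(s) E → ε; FOLLOW(E) = { $, ',' }
  E → A , ,: FIRST \ {ε} = { ')', ',', 'g' } — overlaps FOLLOW(E) on { ',' }: CONFLICT
  E → ε: FIRST \ {ε} = { } — this is the only nullable alternative, skip

A has no nullable alternative, so no FIRST/FOLLOW check is needed there.

So the grammar has 1 FIRST/FOLLOW conflict (marked CONFLICT above).

Answer: Yes. E → A ',' ',' with FOLLOW(E) on { ',' }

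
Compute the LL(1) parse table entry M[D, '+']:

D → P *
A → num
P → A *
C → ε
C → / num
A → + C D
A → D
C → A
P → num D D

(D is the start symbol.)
To find M[D, '+'], we find productions for D where '+' is in the predict set (PREDICT(N → α) = (FIRST(α) \ {ε}) ∪ (FOLLOW(N) if α ⇒* ε)).

Relevant sets:
  FIRST(P) = { '+', 'num' }

D → P *: PREDICT = { '+', 'num' }
  '+' is in predict set, so this production goes in M[D, '+']

M[D, '+'] = D → P *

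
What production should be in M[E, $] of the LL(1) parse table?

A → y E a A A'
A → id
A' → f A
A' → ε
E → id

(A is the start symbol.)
To find M[E, $], we find productions for E where $ is in the predict set (PREDICT(N → α) = (FIRST(α) \ {ε}) ∪ (FOLLOW(N) if α ⇒* ε)).

E → id: PREDICT = { 'id' }

M[E, $] is empty (no production applies)

Answer: Empty (error entry)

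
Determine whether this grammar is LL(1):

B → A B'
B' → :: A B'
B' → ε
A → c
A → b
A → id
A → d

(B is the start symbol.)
Yes, the grammar is LL(1).

Relevant sets:
  FOLLOW(B') = { $ }

For B':
  PREDICT(B' → :: A B') = { '::' }
  PREDICT(B' → ε) = { $ }
For A:
  PREDICT(A → c) = { 'c' }
  PREDICT(A → b) = { 'b' }
  PREDICT(A → id) = { 'id' }
  PREDICT(A → d) = { 'd' }
B has a single production, so nothing to check there.

All predict sets are disjoint. The grammar IS LL(1).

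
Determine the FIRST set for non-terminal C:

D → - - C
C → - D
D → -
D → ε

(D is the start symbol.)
{ '-' }

To compute FIRST(C), examine every production with C on the left-hand side, reading each right-hand side left to right until a non-nullable symbol is reached.

From C → - D:
  - '-' is a terminal: add '-' and stop

Collecting: FIRST(C) = { '-' }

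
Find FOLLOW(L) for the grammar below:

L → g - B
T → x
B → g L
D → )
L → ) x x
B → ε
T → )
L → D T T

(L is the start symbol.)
To compute FOLLOW(L), find every occurrence of L on a right-hand side N → α L β: add FIRST(β) \ {ε}, and if β is empty or nullable also add FOLLOW(N). Iterate to a fixed point.

L is the start symbol, so $ ∈ FOLLOW(L).
In B → g L: L is at the end, add FOLLOW(B)

The FOLLOW sets referred to above (computed the same way, to a fixed point):
  FOLLOW(B) = { $ }

Taking the union: FOLLOW(L) = { $ }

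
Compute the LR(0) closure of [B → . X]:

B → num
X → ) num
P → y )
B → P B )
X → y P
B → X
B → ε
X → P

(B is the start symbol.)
To compute CLOSURE, for each item [A → α.Bβ] where B is a non-terminal, add [B → .γ] for all productions B → γ; repeat for the newly added items until nothing changes.

Start with: [B → . X]
  [B → . X] has the dot before X: add [X → . ) num], [X → . y P], [X → . P]
  [X → . P] has the dot before P: add [P → . y )]
No further items can be added.

CLOSURE = { [B → . X], [P → . y )], [X → . ) num], [X → . P], [X → . y P] }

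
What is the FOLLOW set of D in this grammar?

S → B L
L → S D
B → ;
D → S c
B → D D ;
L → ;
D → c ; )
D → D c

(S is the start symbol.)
To compute FOLLOW(D), find every occurrence of D on a right-hand side N → α D β: add FIRST(β) \ {ε}, and if β is empty or nullable also add FOLLOW(N). Iterate to a fixed point.

In L → S D: D is at the end, add FOLLOW(L)
In B → D D ;: D is followed by D ';', add FIRST(D ';') \ {ε} = { ';', 'c' }
In B → D D ;: D is followed by ';', add FIRST(';') \ {ε} = { ';' }
In D → D c: D is followed by c, add FIRST(c) \ {ε} = { 'c' }

The FOLLOW sets referred to above (computed the same way, to a fixed point):
  FOLLOW(L) = { $, ';', 'c' }

Taking the union: FOLLOW(D) = { $, ';', 'c' }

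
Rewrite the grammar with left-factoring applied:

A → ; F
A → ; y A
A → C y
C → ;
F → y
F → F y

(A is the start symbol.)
A → ; A'
A' → F
A' → y A
A → C y
C → ;
F → y
F → F y

Left-factoring transforms A → αβ₁ | αβ₂ into A → αA' and A' → β₁ | β₂
(α is the longest common prefix among the alternatives). Repeat until
no nonterminal has two alternatives with a common prefix.

Round 1: A has alternatives sharing prefix ';'. Introduce A': A → ; A'
  Add: A' → F
  Add: A' → y A

No remaining common prefixes — done.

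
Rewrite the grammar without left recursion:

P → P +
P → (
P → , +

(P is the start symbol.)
P → ( P'
P → , + P'
P' → + P'
P' → ε

P is directly left-recursive. The standard transformation for
  A → A α₁ | ... | A α_m | β₁ | ... | β_n
is
  A  → β₁ A' | ... | β_n A'
  A' → α₁ A' | ... | α_m A' | ε

P → ( becomes P → ( P'
P → , + becomes P → , + P'
P → P + becomes P' → + P'
Add P' → ε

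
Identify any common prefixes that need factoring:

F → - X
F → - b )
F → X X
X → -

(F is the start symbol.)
Yes, F has productions with common prefix '-'

Left-factoring is needed when two productions for the same non-terminal
share a common prefix on the right-hand side.

Productions for F:
  F → - X
  F → - b )
  F → X X

Found common prefix '-' in productions for F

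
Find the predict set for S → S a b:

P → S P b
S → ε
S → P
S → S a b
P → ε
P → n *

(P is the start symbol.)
PREDICT(S → S a b) = (FIRST(RHS) \ {ε}) ∪ (FOLLOW(S) if ε ∈ FIRST(RHS), i.e. RHS ⇒* ε)
FIRST(S) = { 'a', 'b', 'n', ε }
FIRST(S a b) = { 'a', 'b', 'n' }
ε ∉ FIRST(S a b), so FOLLOW(S) is not added.
PREDICT(S → S a b) = { 'a', 'b', 'n' }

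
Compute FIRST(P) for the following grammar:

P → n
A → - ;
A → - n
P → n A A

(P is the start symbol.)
{ 'n' }

To compute FIRST(P), examine every production with P on the left-hand side, reading each right-hand side left to right until a non-nullable symbol is reached.

From P → n:
  - n is a terminal: add 'n' and stop
From P → n A A:
  - n is a terminal: add 'n' and stop

Collecting: FIRST(P) = { 'n' }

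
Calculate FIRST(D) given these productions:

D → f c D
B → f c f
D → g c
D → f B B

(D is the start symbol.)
{ 'f', 'g' }

From D → f c D:
  - f is a terminal: add 'f' and stop
From D → g c:
  - g is a terminal: add 'g' and stop
From D → f B B:
  - f is a terminal: add 'f' and stop

Collecting: FIRST(D) = { 'f', 'g' }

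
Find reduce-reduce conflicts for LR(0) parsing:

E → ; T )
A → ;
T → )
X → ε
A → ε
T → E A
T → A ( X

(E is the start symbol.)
Yes — I4: [A → .] vs [A → ; .]

A reduce-reduce conflict occurs when an LR(0) state has two complete items [A → α .] and [B → β .] — both call for a reduction, and with no lookahead the parser cannot choose between them.

Augment with E' → E and build the canonical LR(0) collection (I0 = CLOSURE({[E' → . E]}), then GOTO on every symbol after a dot until no new states appear). It has 13 states:
  I0: { [E → . ; T )], [E' → . E] }  — shift
  I1: { [A → . ;], [A → .], [E → . ; T )], [E → ; . T )], [T → . )], [T → . A ( X], [T → . E A] }  — shift, reduce
  I2: { [E' → E .] }  — accept
  I3: { [T → ) .] }  — reduce
  I4: { [A → . ;], [A → .], [A → ; .], [E → . ; T )], [E → ; . T )], [T → . )], [T → . A ( X], [T → . E A] }  — shift, 2 reduces
  I5: { [T → A . ( X] }  — shift
  I6: { [A → . ;], [A → .], [T → E . A] }  — shift, reduce
  I7: { [E → ; T . )] }  — shift
  I8: { [E → ; T ) .] }  — reduce
  I9: { [A → ; .] }  — reduce
  I10: { [T → E A .] }  — reduce
  I11: { [T → A ( . X], [X → .] }  — reduce
  I12: { [T → A ( X .] }  — reduce

I4 contains complete items [A → .], [A → ; .] — reduce-reduce conflict.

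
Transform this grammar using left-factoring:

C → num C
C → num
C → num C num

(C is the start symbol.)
C → num C'
C' → C C''
C'' → ε
C'' → num
C' → ε

Left-factoring transforms A → αβ₁ | αβ₂ into A → αA' and A' → β₁ | β₂
(α is the longest common prefix among the alternatives). Repeat until
no nonterminal has two alternatives with a common prefix.

Round 1: C has alternatives sharing prefix 'num'. Introduce C': C → num C'
  Add: C' → C
  Add: C' → ε
  Add: C' → C num

Round 2: C' has alternatives sharing prefix 'C'. Introduce C'': C' → C C''
  Add: C'' → ε
  Add: C'' → num

No remaining common prefixes — done.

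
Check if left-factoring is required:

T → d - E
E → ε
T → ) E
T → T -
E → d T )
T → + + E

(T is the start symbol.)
No, left-factoring is not needed

Left-factoring is needed when two productions for the same non-terminal
share a common prefix on the right-hand side.

Productions for T:
  T → d - E
  T → ) E
  T → T -
  T → + + E
Productions for E:
  E → ε
  E → d T )

No common prefixes found.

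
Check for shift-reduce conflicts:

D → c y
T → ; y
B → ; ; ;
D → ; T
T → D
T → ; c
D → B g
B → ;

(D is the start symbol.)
Yes — I1: [B → ; .] vs [B → . ;]; I7: [B → ; .] vs [B → . ;]; I10: [B → ; .] vs [B → . ;]; I11: [T → ; c .] vs [D → c . y]

Augment with D' → D and build the canonical LR(0) collection (I0 = CLOSURE({[D' → . D]}), then GOTO on every symbol after a dot until no new states appear). It has 13 states:
  I0: { [B → . ; ; ;], [B → . ;], [D → . ; T], [D → . B g], [D → . c y], [D' → . D] }  — shift
  I1: { [B → . ; ; ;], [B → . ;], [B → ; . ; ;], [B → ; .], [D → . ; T], [D → . B g], [D → . c y], [D → ; . T], [T → . ; c], [T → . ; y], [T → . D] }  — shift, reduce
  I2: { [D → B . g] }  — shift
  I3: { [D' → D .] }  — accept
  I4: { [D → c . y] }  — shift
  I5: { [D → c y .] }  — reduce
  I6: { [D → B g .] }  — reduce
  I7: { [B → . ; ; ;], [B → . ;], [B → ; . ; ;], [B → ; .], [B → ; ; . ;], [D → . ; T], [D → . B g], [D → . c y], [D → ; . T], [T → . ; c], [T → . ; y], [T → . D], [T → ; . c], [T → ; . y] }  — shift, reduce
  I8: { [T → D .] }  — reduce
  I9: { [D → ; T .] }  — reduce
  I10: { [B → . ; ; ;], [B → . ;], [B → ; . ; ;], [B → ; .], [B → ; ; . ;], [B → ; ; ; .], [D → . ; T], [D → . B g], [D → . c y], [D → ; . T], [T → . ; c], [T → . ; y], [T → . D], [T → ; . c], [T → ; . y] }  — shift, 2 reduces
  I11: { [D → c . y], [T → ; c .] }  — shift, reduce
  I12: { [T → ; y .] }  — reduce

I1 contains reduce item [B → ; .] and shift items [B → . ;], [B → . ; ; ;], [B → ; . ; ;], [D → . ; T], [D → . c y], [T → . ; c], [T → . ; y] — shift-reduce conflict.
I7 contains reduce item [B → ; .] and shift items [B → . ;], [B → . ; ; ;], [B → ; . ; ;], [B → ; ; . ;], [D → . ; T], [D → . c y], [T → . ; c], [T → ; . c], [T → . ; y], [T → ; . y] — shift-reduce conflict.
I10 contains reduce items [B → ; .], [B → ; ; ; .] and shift items [B → . ;], [B → . ; ; ;], [B → ; . ; ;], [B → ; ; . ;], [D → . ; T], [D → . c y], [T → . ; c], [T → ; . c], [T → . ; y], [T → ; . y] — shift-reduce conflict.
I11 contains reduce item [T → ; c .] and shift item [D → c . y] — shift-reduce conflict.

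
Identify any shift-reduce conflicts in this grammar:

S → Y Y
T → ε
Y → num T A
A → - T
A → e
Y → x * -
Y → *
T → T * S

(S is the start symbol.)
Yes — I13: [A → - T .] vs [T → T . * S]

A shift-reduce conflict occurs when an LR(0) state has both:
  - a complete (reduce) item [A → α .] (dot at the end), and
  - a shift item [B → β . c γ] (dot before a terminal).

Augment with S' → S and build the canonical LR(0) collection (I0 = CLOSURE({[S' → . S]}), then GOTO on every symbol after a dot until no new states appear). It has 16 states:
  I0: { [S → . Y Y], [S' → . S], [Y → . *], [Y → . num T A], [Y → . x * -] }  — shift
  I1: { [Y → * .] }  — reduce
  I2: { [S' → S .] }  — accept
  I3: { [S → Y . Y], [Y → . *], [Y → . num T A], [Y → . x * -] }  — shift
  I4: { [T → . T * S], [T → .], [Y → num . T A] }  — reduce
  I5: { [Y → x . * -] }  — shift
  I6: { [Y → x * . -] }  — shift
  I7: { [Y → x * - .] }  — reduce
  I8: { [A → . - T], [A → . e], [T → T . * S], [Y → num T . A] }  — shift
  I9: { [S → . Y Y], [T → T * . S], [Y → . *], [Y → . num T A], [Y → . x * -] }  — shift
  I10: { [A → - . T], [T → . T * S], [T → .] }  — reduce
  I11: { [Y → num T A .] }  — reduce
  I12: { [A → e .] }  — reduce
  I13: { [A → - T .], [T → T . * S] }  — shift, reduce
  I14: { [T → T * S .] }  — reduce
  I15: { [S → Y Y .] }  — reduce

I13 contains reduce item [A → - T .] and shift item [T → T . * S] — shift-reduce conflict.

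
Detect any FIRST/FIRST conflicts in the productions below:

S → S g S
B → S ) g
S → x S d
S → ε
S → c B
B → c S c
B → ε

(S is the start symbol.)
Yes. S → S g S / S → x S d on { 'x' }; S → S g S / S → c B on { 'c' }; B → S ')' g / B → c S c on { 'c' }

A FIRST/FIRST conflict occurs when two productions N → α and N → β for the same non-terminal have FIRST(α) ∩ FIRST(β) ≠ ∅ (with ε ∈ FIRST of a nullable right-hand side, so two nullable alternatives also conflict).

FIRST sets of the non-terminals at (or reachable through a nullable prefix from) the front of some alternative:
  FIRST(S) = { 'c', 'g', 'x', ε }

Productions for S:
  S → S g S: FIRST = { 'c', 'g', 'x' }
  S → x S d: FIRST = { 'x' }
  S → ε: FIRST = { ε }
  S → c B: FIRST = { 'c' }
Productions for B:
  B → S ) g: FIRST = { ')', 'c', 'g', 'x' }
  B → c S c: FIRST = { 'c' }
  B → ε: FIRST = { ε }

Conflict for S: S → S g S and S → x S d
  Overlap: { 'x' }
Conflict for S: S → S g S and S → c B
  Overlap: { 'c' }
Conflict for B: B → S ) g and B → c S c
  Overlap: { 'c' }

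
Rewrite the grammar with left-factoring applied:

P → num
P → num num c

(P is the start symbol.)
Left-factoring transforms A → αβ₁ | αβ₂ into A → αA' and A' → β₁ | β₂
(α is the longest common prefix among the alternatives). Repeat until
no nonterminal has two alternatives with a common prefix.

Round 1: P has alternatives sharing prefix 'num'. Introduce P': P → num P'
  Add: P' → ε
  Add: P' → num c

No remaining common prefixes — done.

Resulting grammar:
P → num P'
P' → ε
P' → num c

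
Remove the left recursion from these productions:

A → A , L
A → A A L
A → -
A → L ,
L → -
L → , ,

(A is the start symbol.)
A is directly left-recursive. The standard transformation for
  A → A α₁ | ... | A α_m | β₁ | ... | β_n
is
  A  → β₁ A' | ... | β_n A'
  A' → α₁ A' | ... | α_m A' | ε

A → - becomes A → - A'
A → L , becomes A → L , A'
A → A , L becomes A' → , L A'
A → A A L becomes A' → A L A'
Add A' → ε

Productions for other non-terminals are unchanged:
  L → -
  L → , ,

Resulting grammar:
A → - A'
A → L , A'
A' → , L A'
A' → A L A'
A' → ε
L → -
L → , ,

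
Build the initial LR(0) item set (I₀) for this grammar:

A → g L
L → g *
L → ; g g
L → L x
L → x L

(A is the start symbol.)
{ [A → . g L], [A' → . A] }

First, augment the grammar with A' → A
I₀ = CLOSURE({ [A' → . A] }):
  [A' → . A] has the dot before A: add [A → . g L]
No further items can be added.

I₀ = { [A → . g L], [A' → . A] }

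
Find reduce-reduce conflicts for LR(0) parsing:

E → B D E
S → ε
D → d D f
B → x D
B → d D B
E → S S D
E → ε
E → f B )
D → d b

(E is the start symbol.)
Yes — I0: [E → .] vs [S → .]; I18: [E → .] vs [S → .]

Augment with E' → E and build the canonical LR(0) collection (I0 = CLOSURE({[E' → . E]}), then GOTO on every symbol after a dot until no new states appear). It has 20 states:
  I0: { [B → . d D B], [B → . x D], [E → . B D E], [E → . S S D], [E → . f B )], [E → .], [E' → . E], [S → .] }  — shift, 2 reduces
  I1: { [D → . d D f], [D → . d b], [E → B . D E] }  — shift
  I2: { [E' → E .] }  — accept
  I3: { [E → S . S D], [S → .] }  — reduce
  I4: { [B → d . D B], [D → . d D f], [D → . d b] }  — shift
  I5: { [B → . d D B], [B → . x D], [E → f . B )] }  — shift
  I6: { [B → x . D], [D → . d D f], [D → . d b] }  — shift
  I7: { [B → x D .] }  — reduce
  I8: { [D → . d D f], [D → . d b], [D → d . D f], [D → d . b] }  — shift
  I9: { [D → d D . f] }  — shift
  I10: { [D → d b .] }  — reduce
  I11: { [D → d D f .] }  — reduce
  I12: { [E → f B . )] }  — shift
  I13: { [E → f B ) .] }  — reduce
  I14: { [B → . d D B], [B → . x D], [B → d D . B] }  — shift
  I15: { [B → d D B .] }  — reduce
  I16: { [D → . d D f], [D → . d b], [E → S S . D] }  — shift
  I17: { [E → S S D .] }  — reduce
  I18: { [B → . d D B], [B → . x D], [E → . B D E], [E → . S S D], [E → . f B )], [E → .], [E → B D . E], [S → .] }  — shift, 2 reduces
  I19: { [E → B D E .] }  — reduce

I0 contains complete items [E → .], [S → .] — reduce-reduce conflict.
I18 contains complete items [E → .], [S → .] — reduce-reduce conflict.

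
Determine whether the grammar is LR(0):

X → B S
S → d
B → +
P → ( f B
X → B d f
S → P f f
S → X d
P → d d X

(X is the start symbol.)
A grammar is LR(0) if no state in the canonical LR(0) collection has:
  - both a shift item (dot before a terminal) and a complete item (shift-reduce conflict), or
  - two or more complete items (reduce-reduce conflict; the accept item [X' → X .] counts as a complete item here).

Augment with X' → X and build the canonical LR(0) collection (I0 = CLOSURE({[X' → . X]}), then GOTO on every symbol after a dot until no new states appear). It has 17 states:
  I0: { [B → . +], [X → . B S], [X → . B d f], [X' → . X] }  — shift
  I1: { [B → + .] }  — reduce
  I2: { [B → . +], [P → . ( f B], [P → . d d X], [S → . P f f], [S → . X d], [S → . d], [X → . B S], [X → . B d f], [X → B . S], [X → B . d f] }  — shift
  I3: { [X' → X .] }  — accept
  I4: { [P → ( . f B] }  — shift
  I5: { [S → P . f f] }  — shift
  I6: { [X → B S .] }  — reduce
  I7: { [S → X . d] }  — shift
  I8: { [P → d . d X], [S → d .], [X → B d . f] }  — shift, reduce
  I9: { [B → . +], [P → d d . X], [X → . B S], [X → . B d f] }  — shift
  I10: { [X → B d f .] }  — reduce
  I11: { [P → d d X .] }  — reduce
  I12: { [S → X d .] }  — reduce
  I13: { [S → P f . f] }  — shift
  I14: { [S → P f f .] }  — reduce
  I15: { [B → . +], [P → ( f . B] }  — shift
  I16: { [P → ( f B .] }  — reduce

Conflict in state I8:
  Shift-reduce conflict between [S → d .] and [P → d . d X]
So the grammar is NOT LR(0).

Answer: No. Shift-reduce conflict between [S → d .] and [P → d . d X]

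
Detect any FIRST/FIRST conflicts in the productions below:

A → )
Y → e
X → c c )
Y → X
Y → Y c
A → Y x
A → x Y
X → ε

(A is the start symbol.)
A FIRST/FIRST conflict occurs when two productions N → α and N → β for the same non-terminal have FIRST(α) ∩ FIRST(β) ≠ ∅ (with ε ∈ FIRST of a nullable right-hand side, so two nullable alternatives also conflict).

FIRST sets of the non-terminals at (or reachable through a nullable prefix from) the front of some alternative:
  FIRST(Y) = { 'c', 'e', ε }
  FIRST(X) = { 'c', ε }

Productions for A:
  A → ): FIRST = { ')' }
  A → Y x: FIRST = { 'c', 'e', 'x' }
  A → x Y: FIRST = { 'x' }
Productions for Y:
  Y → e: FIRST = { 'e' }
  Y → X: FIRST = { 'c', ε }
  Y → Y c: FIRST = { 'c', 'e' }
Productions for X:
  X → c c ): FIRST = { 'c' }
  X → ε: FIRST = { ε }

Conflict for A: A → Y x and A → x Y
  Overlap: { 'x' }
Conflict for Y: Y → e and Y → Y c
  Overlap: { 'e' }
Conflict for Y: Y → X and Y → Y c
  Overlap: { 'c' }

Answer: Yes. A → Y x / A → x Y on { 'x' }; Y → e / Y → Y c on { 'e' }; Y → X / Y → Y c on { 'c' }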